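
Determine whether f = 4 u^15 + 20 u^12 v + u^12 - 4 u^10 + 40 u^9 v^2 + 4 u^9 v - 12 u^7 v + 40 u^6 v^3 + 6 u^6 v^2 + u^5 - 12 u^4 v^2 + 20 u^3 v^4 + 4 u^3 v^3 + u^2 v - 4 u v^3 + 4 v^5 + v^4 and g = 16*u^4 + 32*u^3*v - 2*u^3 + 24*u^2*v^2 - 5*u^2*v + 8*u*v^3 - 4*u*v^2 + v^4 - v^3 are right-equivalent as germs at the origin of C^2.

Yes.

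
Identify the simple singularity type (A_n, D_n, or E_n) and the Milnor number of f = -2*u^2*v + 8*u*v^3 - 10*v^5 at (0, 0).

Type D_{6}, Milnor number mu = 6.

The Hessian of f at 0 has rank 0. Corank 2; j^3 = -2*u^2*v has shape L^2 M (L != M), so D-series; mu = 6 gives D_6.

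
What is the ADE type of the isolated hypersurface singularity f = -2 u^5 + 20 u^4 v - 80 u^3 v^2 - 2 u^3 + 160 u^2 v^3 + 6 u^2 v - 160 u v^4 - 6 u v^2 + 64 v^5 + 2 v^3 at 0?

E8

The Hessian of f at 0 is [[0, 0], [0, 0]] with rank 0, so corank 2. A Groebner basis of the Jacobian ideal J(f) in C{u,v} is {v^5, u*v^3 - 5*v^4/4, u^2 - 2*u*v + v^2}; counting standard monomials gives mu = 8. Corank 2; j^3 = -2*(u - v)^3 is a perfect cube, so E-series; the 5-jet and mu = 8 give E_8.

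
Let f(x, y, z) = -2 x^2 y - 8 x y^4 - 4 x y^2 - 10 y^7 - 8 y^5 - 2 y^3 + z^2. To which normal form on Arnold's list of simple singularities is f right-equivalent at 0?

The Hessian of f at 0 is [[0, 0, 0], [0, 0, 0], [0, 0, 2]] with rank 1, so corank 2. A Groebner basis of the Jacobian ideal J(f) in C{x,y,z} is {-2*x^2/3 + x*y^3 - 11*x*y/6 - 7*y^2/6, x*y/2 + y^4 + y^2/2, x^3 - 3*x*y^2 - 2*y^3, x^2*y + 2*x*y^2 + y^3, z}; counting standard monomials gives mu = 8. Corank 2; j^3 = -2*y*(x + y)^2 has shape L^2 M (L != M), so D-series; mu = 8 gives D_8.

D_8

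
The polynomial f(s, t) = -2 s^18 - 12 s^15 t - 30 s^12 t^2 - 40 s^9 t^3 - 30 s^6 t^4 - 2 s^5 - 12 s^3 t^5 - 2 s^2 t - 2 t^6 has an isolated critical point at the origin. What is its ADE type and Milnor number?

The Hessian of f at 0 is [[0, 0], [0, 0]] with rank 0, so corank 2. A Groebner basis of the Jacobian ideal J(f) in C{s,t} is {s^2/6 + t^5, s^3, s*t}; counting standard monomials gives mu = 7. Corank 2; j^3 = -2*s^2*t has shape L^2 M (L != M), so D-series; mu = 7 gives D_7.

Type D_{7}, Milnor number mu = 7.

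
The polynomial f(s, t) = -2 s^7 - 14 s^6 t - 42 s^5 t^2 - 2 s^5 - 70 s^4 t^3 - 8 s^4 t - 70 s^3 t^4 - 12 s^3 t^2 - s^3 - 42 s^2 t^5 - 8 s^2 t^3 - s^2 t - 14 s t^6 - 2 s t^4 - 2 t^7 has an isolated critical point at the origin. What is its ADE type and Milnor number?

Type D_{8}, Milnor number mu = 8.

The Hessian of f at 0 is [[0, 0], [0, 0]] with rank 0, so corank 2. A Groebner basis of the Jacobian ideal J(f) in C{s,t} is {-s^2/6 + s*t^3, 5*s^2/3 + s*t + t^4, s^3, s^2*t}; counting standard monomials gives mu = 8. Corank 2; j^3 = -s^2*(s + t) has shape L^2 M (L != M), so D-series; mu = 8 gives D_8.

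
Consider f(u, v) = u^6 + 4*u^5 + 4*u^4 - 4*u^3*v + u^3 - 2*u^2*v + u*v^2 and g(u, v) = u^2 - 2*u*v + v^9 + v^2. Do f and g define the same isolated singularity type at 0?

The Hessian of f at 0 is [[0, 0], [0, 0]] with rank 0, so corank 2. A Groebner basis of the Jacobian ideal J(f) in C{u,v} is {17*u^2/84 - 53*u*v/84 + v^4 - 19*v^3/42 + 3*v^2/7, u^3 + u^2/2 - u*v/2, u^2*v + u^2/7 + u*v/7 - v^3/7 - 2*v^2/7, -u^2/42 + u*v^2 + 13*u*v/42 - 10*v^3/21 - 2*v^2/7}; counting standard monomials gives mu = 7. Corank 2; j^3 = u*(u - v)^2 has shape L^2 M (L != M), so D-series; mu = 7 gives D_7. The Hessian of g at 0 is [[2, -2], [-2, 2]] with rank 1, so corank 1. A Groebner basis of the Jacobian ideal J(g) in C{u,v} is {v^8, u - v}; counting standard monomials gives mu = 8. Corank 1: A-series; mu = 8 gives A_8. f is D_7 but g is A_8, hence not right-equivalent.

No.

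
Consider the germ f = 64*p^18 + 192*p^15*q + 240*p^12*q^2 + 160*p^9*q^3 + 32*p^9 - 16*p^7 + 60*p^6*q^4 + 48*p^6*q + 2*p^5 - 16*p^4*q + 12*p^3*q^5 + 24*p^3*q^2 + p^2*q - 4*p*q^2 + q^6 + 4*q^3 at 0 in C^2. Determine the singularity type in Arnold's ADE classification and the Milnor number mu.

Type D7, Milnor number mu = 7.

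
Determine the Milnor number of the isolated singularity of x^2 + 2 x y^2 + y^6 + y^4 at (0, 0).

5

The Hessian of f at 0 has rank 1. Corank 1: A-series; mu = 5 gives A_5.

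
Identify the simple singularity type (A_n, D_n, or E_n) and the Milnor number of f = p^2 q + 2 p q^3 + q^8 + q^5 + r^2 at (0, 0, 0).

The Hessian of f at 0 has rank 1. Corank 2; j^3 = p^2*q has shape L^2 M (L != M), so D-series; mu = 9 gives D_9.

Type D_{9}, Milnor number mu = 9.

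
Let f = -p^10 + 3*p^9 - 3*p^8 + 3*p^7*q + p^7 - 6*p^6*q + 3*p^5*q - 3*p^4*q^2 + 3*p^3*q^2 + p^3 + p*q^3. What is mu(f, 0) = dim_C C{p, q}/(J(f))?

7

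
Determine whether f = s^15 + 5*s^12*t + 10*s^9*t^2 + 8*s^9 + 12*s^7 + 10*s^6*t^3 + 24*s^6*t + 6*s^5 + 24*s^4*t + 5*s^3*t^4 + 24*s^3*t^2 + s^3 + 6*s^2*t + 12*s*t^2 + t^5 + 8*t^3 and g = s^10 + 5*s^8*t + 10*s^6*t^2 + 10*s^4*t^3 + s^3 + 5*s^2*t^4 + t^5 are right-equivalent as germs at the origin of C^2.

Yes.

The Hessian of f at 0 is [[0, 0], [0, 0]] with rank 0, so corank 2. A Groebner basis of the Jacobian ideal J(f) in C{s,t} is {-s^2/32 + s*t^3 - s*t/8 - t^2/8, t^4, s^3 - 12*s*t^2 - 16*t^3, s^2*t + 4*s*t^2 + 4*t^3}; counting standard monomials gives mu = 8. Corank 2; j^3 = (s + 2*t)^3 is a perfect cube, so E-series; the 5-jet and mu = 8 give E_8. The Hessian of g at 0 is [[0, 0], [0, 0]] with rank 0, so corank 2. A Groebner basis of the Jacobian ideal J(g) in C{s,t} is {t^4, s^2}; counting standard monomials gives mu = 8. Corank 2; j^3 = s^3 is a perfect cube, so E-series; the 5-jet and mu = 8 give E_8. Both have type E_8, hence right-equivalent.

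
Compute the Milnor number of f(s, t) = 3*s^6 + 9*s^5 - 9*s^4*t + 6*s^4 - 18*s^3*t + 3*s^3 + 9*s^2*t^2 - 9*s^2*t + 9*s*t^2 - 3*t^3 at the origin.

6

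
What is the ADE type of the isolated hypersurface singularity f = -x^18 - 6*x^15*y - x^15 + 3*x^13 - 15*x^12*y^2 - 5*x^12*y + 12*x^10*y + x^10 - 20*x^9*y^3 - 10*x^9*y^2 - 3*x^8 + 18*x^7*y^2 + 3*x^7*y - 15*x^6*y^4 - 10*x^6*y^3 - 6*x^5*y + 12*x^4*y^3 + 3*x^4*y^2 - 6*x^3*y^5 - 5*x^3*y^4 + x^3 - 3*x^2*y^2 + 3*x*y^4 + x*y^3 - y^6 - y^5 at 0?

E_{7}

The Hessian of f at 0 has rank 0. Corank 2; j^3 = x^3 is a perfect cube, so E-series; the 4-jet and mu = 7 give E_7.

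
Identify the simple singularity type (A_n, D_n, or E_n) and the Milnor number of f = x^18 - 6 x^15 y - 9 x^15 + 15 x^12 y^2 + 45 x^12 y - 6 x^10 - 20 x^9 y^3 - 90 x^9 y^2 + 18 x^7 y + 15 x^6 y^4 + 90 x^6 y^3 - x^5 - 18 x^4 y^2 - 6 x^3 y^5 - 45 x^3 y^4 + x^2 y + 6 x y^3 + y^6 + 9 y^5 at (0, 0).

Type D_{7}, Milnor number mu = 7.

The Hessian of f at 0 is [[0, 0], [0, 0]] with rank 0, so corank 2. A Groebner basis of the Jacobian ideal J(f) in C{x,y} is {x^3, x^2*y + 3*x^2/2 + 9*x*y^2/2, x*y/3 + y^3}; counting standard monomials gives mu = 7. Corank 2; j^3 = x^2*y has shape L^2 M (L != M), so D-series; mu = 7 gives D_7.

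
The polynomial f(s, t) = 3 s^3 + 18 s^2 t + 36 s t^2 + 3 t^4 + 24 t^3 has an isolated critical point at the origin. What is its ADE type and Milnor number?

Type E_{6}, Milnor number mu = 6.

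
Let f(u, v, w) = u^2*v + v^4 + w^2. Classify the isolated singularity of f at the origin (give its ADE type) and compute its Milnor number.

The Hessian of f at 0 is [[0, 0, 0], [0, 0, 0], [0, 0, 2]] with rank 1, so corank 2. A Groebner basis of the Jacobian ideal J(f) in C{u,v,w} is {u^3, u^2/4 + v^3, u*v, w}; counting standard monomials gives mu = 5. Corank 2; j^3 = u^2*v has shape L^2 M (L != M), so D-series; mu = 5 gives D_5.

Type D_{5}, Milnor number mu = 5.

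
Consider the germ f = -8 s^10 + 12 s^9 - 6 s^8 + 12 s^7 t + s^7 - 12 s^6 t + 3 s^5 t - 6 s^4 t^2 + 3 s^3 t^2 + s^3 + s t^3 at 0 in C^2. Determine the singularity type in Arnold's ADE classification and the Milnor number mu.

Type E_{7}, Milnor number mu = 7.

The Hessian of f at 0 has rank 0. Corank 2; j^3 = s^3 is a perfect cube, so E-series; the 4-jet and mu = 7 give E_7.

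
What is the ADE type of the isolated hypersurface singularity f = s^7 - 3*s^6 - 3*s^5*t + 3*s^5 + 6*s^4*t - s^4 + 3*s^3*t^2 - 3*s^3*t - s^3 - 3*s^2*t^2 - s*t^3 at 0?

E_{7}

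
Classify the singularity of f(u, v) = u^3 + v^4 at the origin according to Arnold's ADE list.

E_{6}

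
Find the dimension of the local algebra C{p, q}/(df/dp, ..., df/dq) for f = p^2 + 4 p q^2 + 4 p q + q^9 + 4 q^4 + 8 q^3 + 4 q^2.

The Hessian of f at 0 is [[2, 4], [4, 8]] with rank 1, so corank 1. A Groebner basis of the Jacobian ideal J(f) in C{p,q} is {p^4 + 8*p^3*q - 12*p^3 - 40*p^2*q + 20*p^2 + 48*p*q - 8*p - 16*q, p/2 + q^2 + q}; counting standard monomials gives mu = 8. Corank 1: A-series; mu = 8 gives A_8.

8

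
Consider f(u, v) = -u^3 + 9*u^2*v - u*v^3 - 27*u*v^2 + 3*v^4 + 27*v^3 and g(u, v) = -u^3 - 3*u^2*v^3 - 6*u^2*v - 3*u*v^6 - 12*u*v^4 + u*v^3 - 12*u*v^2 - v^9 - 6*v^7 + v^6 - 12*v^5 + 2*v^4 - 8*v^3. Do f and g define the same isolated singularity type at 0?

Yes.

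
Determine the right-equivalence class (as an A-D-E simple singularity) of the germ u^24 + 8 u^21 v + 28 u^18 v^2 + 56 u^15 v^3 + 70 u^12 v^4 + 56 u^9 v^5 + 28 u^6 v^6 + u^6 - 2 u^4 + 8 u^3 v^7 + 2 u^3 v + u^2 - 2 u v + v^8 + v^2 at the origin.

A_{7}

The Hessian of f at 0 has rank 1. Corank 1: A-series; mu = 7 gives A_7.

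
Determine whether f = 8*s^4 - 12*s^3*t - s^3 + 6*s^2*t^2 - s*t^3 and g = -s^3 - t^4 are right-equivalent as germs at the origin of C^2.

No.

The Hessian of f at 0 is [[0, 0], [0, 0]] with rank 0, so corank 2. A Groebner basis of the Jacobian ideal J(f) in C{s,t} is {3*s^2/4 + t^4 + t^3/4, s^3, s^2*t - s^2/4 - t^3/12, -s^2 + s*t^2 - t^3/3}; counting standard monomials gives mu = 7. Corank 2; j^3 = -s^3 is a perfect cube, so E-series; the 4-jet and mu = 7 give E_7. The Hessian of g at 0 is [[0, 0], [0, 0]] with rank 0, so corank 2. A Groebner basis of the Jacobian ideal J(g) in C{s,t} is {t^3, s^2}; counting standard monomials gives mu = 6. Corank 2; j^3 = -s^3 is a perfect cube, so E-series; the 4-jet and mu = 6 give E_6. f is E_7 but g is E_6, hence not right-equivalent.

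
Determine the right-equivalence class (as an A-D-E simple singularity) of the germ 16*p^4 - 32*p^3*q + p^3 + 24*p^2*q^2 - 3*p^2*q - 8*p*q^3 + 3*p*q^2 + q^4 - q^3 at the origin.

E_6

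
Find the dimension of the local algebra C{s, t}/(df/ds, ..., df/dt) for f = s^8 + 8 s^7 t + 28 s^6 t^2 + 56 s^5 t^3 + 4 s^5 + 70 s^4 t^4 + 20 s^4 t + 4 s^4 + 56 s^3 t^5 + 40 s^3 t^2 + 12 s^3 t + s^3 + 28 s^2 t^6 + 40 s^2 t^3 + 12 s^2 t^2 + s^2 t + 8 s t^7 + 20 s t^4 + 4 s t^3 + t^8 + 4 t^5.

9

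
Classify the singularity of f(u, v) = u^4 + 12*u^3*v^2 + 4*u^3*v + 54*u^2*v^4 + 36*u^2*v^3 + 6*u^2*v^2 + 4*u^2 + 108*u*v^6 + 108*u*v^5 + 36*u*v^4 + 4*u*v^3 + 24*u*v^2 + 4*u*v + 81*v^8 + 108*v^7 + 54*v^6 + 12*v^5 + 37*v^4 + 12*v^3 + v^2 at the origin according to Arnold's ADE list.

A_3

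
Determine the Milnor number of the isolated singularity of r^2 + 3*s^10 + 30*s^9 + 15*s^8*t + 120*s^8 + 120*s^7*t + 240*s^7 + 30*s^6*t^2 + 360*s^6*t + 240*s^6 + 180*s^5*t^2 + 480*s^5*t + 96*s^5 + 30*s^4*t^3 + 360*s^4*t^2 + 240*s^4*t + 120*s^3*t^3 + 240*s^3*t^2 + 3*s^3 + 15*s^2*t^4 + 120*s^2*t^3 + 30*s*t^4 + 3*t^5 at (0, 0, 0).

8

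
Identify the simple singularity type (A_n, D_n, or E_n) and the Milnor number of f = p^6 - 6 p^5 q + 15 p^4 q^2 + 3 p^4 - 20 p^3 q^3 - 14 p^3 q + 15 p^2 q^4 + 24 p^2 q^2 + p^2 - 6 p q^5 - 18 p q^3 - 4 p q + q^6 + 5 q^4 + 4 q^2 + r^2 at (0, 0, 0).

The Hessian of f at 0 is [[2, -4, 0], [-4, 8, 0], [0, 0, 2]] with rank 2, so corank 1. A Groebner basis of the Jacobian ideal J(f) in C{p,q,r} is {q^3, p - 2*q, r}; counting standard monomials gives mu = 3. Corank 1: A-series; mu = 3 gives A_3.

Type A3, Milnor number mu = 3.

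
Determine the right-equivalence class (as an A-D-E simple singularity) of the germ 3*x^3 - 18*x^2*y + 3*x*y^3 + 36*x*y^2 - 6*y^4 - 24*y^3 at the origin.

The Hessian of f at 0 has rank 0. Corank 2; j^3 = 3*(x - 2*y)^3 is a perfect cube, so E-series; the 4-jet and mu = 7 give E_7.

E_7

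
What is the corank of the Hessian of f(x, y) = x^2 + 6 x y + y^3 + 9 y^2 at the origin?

1

Hessian at 0 has rank 1.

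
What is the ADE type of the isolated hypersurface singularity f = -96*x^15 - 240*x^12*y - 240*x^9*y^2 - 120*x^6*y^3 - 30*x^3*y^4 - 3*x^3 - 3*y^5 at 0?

E_{8}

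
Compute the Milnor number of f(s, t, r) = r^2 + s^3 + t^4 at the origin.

6

The Hessian of f at 0 has rank 1. Corank 2; j^3 = s^3 is a perfect cube, so E-series; the 4-jet and mu = 6 give E_6.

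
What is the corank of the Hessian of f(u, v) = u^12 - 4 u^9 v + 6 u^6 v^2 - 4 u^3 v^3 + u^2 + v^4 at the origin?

The Hessian at 0 is [[2, 0], [0, 0]] of rank 1; hence corank 1.

1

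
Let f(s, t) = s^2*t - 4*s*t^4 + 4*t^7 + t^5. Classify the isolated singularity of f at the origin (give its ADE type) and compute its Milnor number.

Type D_{6}, Milnor number mu = 6.

The Hessian of f at 0 has rank 0. Corank 2; j^3 = s^2*t has shape L^2 M (L != M), so D-series; mu = 6 gives D_6.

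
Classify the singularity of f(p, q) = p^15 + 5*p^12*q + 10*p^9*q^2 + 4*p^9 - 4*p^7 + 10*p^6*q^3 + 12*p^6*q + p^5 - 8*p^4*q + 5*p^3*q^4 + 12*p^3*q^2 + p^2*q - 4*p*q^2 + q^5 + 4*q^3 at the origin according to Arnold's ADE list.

D_6

The Hessian of f at 0 has rank 0. Corank 2; j^3 = q*(p - 2*q)^2 has shape L^2 M (L != M), so D-series; mu = 6 gives D_6.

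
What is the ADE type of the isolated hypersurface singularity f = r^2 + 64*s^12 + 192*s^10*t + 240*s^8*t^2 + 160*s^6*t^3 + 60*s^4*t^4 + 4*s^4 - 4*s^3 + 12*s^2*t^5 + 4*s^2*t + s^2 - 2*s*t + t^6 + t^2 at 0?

The Hessian of f at 0 is [[2, -2, 0], [-2, 2, 0], [0, 0, 2]] with rank 2, so corank 1. A Groebner basis of the Jacobian ideal J(f) in C{s,t,r} is {s*t^2 - 3*s*t/2 + s/4 + t^2 - t/4, -5*s*t/2 + s/2 + t^3 + 3*t^2/2 - t/2, s^2 - s/2 + t/2, r}; counting standard monomials gives mu = 5. Corank 1: A-series; mu = 5 gives A_5.

A5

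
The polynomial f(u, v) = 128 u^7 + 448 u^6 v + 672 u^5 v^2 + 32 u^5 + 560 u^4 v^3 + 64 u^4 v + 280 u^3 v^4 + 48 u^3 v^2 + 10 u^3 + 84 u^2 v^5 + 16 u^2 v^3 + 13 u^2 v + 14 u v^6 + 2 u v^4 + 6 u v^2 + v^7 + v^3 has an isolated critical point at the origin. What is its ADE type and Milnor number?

Type D4, Milnor number mu = 4.

The Hessian of f at 0 has rank 0. Corank 2; j^3 = (2*u + v)*(5*u^2 + 4*u*v + v^2) splits into three distinct lines over C (the quadratic factor has nonzero discriminant), so D_4.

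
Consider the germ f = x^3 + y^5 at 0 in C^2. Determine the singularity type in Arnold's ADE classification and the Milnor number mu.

Type E8, Milnor number mu = 8.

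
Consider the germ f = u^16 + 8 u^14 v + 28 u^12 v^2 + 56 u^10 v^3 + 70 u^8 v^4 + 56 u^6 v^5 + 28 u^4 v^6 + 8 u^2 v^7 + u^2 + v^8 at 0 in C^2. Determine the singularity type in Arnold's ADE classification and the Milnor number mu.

The Hessian of f at 0 is [[2, 0], [0, 0]] with rank 1, so corank 1. A Groebner basis of the Jacobian ideal J(f) in C{u,v} is {v^7, u}; counting standard monomials gives mu = 7. Corank 1: A-series; mu = 7 gives A_7.

Type A7, Milnor number mu = 7.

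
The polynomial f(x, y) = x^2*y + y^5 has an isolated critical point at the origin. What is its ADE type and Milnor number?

The Hessian of f at 0 has rank 0. Corank 2; j^3 = x^2*y has shape L^2 M (L != M), so D-series; mu = 6 gives D_6.

Type D6, Milnor number mu = 6.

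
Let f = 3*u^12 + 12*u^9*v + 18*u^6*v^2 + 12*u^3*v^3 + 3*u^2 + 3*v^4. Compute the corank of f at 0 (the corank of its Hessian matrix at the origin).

1

The Hessian at 0 is [[6, 0], [0, 0]] of rank 1; hence corank 1.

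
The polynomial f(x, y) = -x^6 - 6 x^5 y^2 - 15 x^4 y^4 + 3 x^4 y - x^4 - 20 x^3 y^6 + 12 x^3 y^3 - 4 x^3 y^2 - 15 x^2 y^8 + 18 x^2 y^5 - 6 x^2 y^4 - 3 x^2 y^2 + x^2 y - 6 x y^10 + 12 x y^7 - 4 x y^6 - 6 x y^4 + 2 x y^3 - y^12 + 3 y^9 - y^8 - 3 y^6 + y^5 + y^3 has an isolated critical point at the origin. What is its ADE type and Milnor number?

Type D4, Milnor number mu = 4.

The Hessian of f at 0 has rank 0. Corank 2; j^3 = y*(x^2 + y^2) splits into three distinct lines over C (the quadratic factor has nonzero discriminant), so D_4.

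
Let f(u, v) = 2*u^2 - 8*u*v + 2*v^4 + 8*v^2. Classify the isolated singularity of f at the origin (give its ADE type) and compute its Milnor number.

Type A_{3}, Milnor number mu = 3.

The Hessian of f at 0 has rank 1. Corank 1: A-series; mu = 3 gives A_3.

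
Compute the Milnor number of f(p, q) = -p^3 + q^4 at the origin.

The Hessian of f at 0 is [[0, 0], [0, 0]] with rank 0, so corank 2. A Groebner basis of the Jacobian ideal J(f) in C{p,q} is {q^3, p^2}; counting standard monomials gives mu = 6. Corank 2; j^3 = -p^3 is a perfect cube, so E-series; the 4-jet and mu = 6 give E_6.

6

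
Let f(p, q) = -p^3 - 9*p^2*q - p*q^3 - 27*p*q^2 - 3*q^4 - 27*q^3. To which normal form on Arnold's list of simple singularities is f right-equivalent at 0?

The Hessian of f at 0 is [[0, 0], [0, 0]] with rank 0, so corank 2. A Groebner basis of the Jacobian ideal J(f) in C{p,q} is {p^3 + 9*p^2*q + 162*p^2 + 972*p*q + 1458*q^2, -9*p^2 + p*q^2 - 54*p*q - 81*q^2, 3*p^2 + 18*p*q + q^3 + 27*q^2}; counting standard monomials gives mu = 7. Corank 2; j^3 = -(p + 3*q)^3 is a perfect cube, so E-series; the 4-jet and mu = 7 give E_7.

E_7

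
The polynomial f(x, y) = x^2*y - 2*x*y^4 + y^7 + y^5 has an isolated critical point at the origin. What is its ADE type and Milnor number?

Type D_{6}, Milnor number mu = 6.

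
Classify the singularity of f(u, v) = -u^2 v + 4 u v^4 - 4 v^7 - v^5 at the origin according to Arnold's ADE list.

D_{6}

The Hessian of f at 0 has rank 0. Corank 2; j^3 = -u^2*v has shape L^2 M (L != M), so D-series; mu = 6 gives D_6.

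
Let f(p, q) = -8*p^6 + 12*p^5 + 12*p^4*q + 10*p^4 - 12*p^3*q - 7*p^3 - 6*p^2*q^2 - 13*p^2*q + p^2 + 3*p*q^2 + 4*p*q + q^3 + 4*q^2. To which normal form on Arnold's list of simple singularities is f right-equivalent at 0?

A_2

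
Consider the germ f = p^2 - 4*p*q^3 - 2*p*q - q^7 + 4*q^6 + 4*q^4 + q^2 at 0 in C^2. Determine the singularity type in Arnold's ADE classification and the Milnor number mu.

Type A_{6}, Milnor number mu = 6.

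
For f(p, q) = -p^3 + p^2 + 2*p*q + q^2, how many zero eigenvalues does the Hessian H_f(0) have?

Hessian at 0 has rank 1.

1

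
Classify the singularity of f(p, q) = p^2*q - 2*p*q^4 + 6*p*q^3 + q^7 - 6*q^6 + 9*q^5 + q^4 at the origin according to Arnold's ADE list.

The Hessian of f at 0 is [[0, 0], [0, 0]] with rank 0, so corank 2. A Groebner basis of the Jacobian ideal J(f) in C{p,q} is {p*q^2, p*q/3 + q^3, p^2 - 4*p*q/3}; counting standard monomials gives mu = 5. Corank 2; j^3 = p^2*q has shape L^2 M (L != M), so D-series; mu = 5 gives D_5.

D_5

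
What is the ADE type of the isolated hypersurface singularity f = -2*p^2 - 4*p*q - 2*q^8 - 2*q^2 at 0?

A_7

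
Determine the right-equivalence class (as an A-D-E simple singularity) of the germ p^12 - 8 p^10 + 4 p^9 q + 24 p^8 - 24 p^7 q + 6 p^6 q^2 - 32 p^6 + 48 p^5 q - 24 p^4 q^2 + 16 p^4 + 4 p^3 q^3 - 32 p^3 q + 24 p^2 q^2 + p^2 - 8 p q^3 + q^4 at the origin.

The Hessian of f at 0 has rank 1. Corank 1: A-series; mu = 3 gives A_3.

A_{3}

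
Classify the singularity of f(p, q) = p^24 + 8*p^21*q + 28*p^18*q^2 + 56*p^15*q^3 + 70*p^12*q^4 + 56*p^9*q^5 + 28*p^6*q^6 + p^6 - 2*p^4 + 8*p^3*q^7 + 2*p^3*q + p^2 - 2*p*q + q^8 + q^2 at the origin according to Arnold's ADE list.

A_{7}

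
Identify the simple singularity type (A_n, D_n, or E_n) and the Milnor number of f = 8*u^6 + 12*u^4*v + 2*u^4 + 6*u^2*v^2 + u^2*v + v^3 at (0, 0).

Type D_{4}, Milnor number mu = 4.

The Hessian of f at 0 has rank 0. Corank 2; j^3 = v*(u^2 + v^2) splits into three distinct lines over C (the quadratic factor has nonzero discriminant), so D_4.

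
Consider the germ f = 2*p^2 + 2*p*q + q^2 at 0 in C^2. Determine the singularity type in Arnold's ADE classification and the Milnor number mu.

Type A1, Milnor number mu = 1.

The Hessian of f at 0 has rank 2. Corank 0: nondegenerate Morse point, so A_1.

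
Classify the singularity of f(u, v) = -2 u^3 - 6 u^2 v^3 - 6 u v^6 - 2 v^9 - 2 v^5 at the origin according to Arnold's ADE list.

E8

The Hessian of f at 0 is [[0, 0], [0, 0]] with rank 0, so corank 2. A Groebner basis of the Jacobian ideal J(f) in C{u,v} is {u^2/2 + u*v^3, v^4, u^3, u^2*v}; counting standard monomials gives mu = 8. Corank 2; j^3 = -2*u^3 is a perfect cube, so E-series; the 5-jet and mu = 8 give E_8.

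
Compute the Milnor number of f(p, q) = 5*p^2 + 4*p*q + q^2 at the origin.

1

The Hessian of f at 0 has rank 2. Corank 0: nondegenerate Morse point, so A_1.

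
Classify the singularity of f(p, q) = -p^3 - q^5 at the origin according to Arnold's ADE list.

E_8

The Hessian of f at 0 has rank 0. Corank 2; j^3 = -p^3 is a perfect cube, so E-series; the 5-jet and mu = 8 give E_8.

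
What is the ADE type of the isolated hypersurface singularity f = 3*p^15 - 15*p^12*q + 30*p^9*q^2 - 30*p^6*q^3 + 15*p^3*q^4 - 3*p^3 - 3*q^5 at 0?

The Hessian of f at 0 has rank 0. Corank 2; j^3 = -3*p^3 is a perfect cube, so E-series; the 5-jet and mu = 8 give E_8.

E8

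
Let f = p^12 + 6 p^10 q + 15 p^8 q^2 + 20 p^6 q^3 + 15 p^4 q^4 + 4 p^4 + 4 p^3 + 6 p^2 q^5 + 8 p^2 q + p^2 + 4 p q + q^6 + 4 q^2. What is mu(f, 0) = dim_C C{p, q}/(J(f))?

5

The Hessian of f at 0 has rank 1. Corank 1: A-series; mu = 5 gives A_5.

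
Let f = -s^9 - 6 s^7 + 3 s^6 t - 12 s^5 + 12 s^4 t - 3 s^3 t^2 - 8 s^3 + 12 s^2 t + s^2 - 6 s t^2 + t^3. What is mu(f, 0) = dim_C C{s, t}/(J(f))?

2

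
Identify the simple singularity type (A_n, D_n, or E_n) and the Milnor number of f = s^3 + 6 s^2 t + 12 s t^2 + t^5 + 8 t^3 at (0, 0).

The Hessian of f at 0 has rank 0. Corank 2; j^3 = (s + 2*t)^3 is a perfect cube, so E-series; the 5-jet and mu = 8 give E_8.

Type E8, Milnor number mu = 8.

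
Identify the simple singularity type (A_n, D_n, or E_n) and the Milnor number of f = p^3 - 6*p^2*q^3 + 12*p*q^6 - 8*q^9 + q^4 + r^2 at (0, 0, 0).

The Hessian of f at 0 has rank 1. Corank 2; j^3 = p^3 is a perfect cube, so E-series; the 4-jet and mu = 6 give E_6.

Type E_6, Milnor number mu = 6.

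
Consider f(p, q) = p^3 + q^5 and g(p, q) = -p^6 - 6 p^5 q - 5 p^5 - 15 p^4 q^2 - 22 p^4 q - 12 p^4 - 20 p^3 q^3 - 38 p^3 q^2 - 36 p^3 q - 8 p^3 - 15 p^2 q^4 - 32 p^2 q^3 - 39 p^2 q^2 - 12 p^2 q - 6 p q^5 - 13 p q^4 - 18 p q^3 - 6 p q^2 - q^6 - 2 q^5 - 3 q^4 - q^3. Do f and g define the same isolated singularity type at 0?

The Hessian of f at 0 is [[0, 0], [0, 0]] with rank 0, so corank 2. A Groebner basis of the Jacobian ideal J(f) in C{p,q} is {q^4, p^2}; counting standard monomials gives mu = 8. Corank 2; j^3 = p^3 is a perfect cube, so E-series; the 5-jet and mu = 8 give E_8. The Hessian of g at 0 is [[0, 0], [0, 0]] with rank 0, so corank 2. A Groebner basis of the Jacobian ideal J(g) in C{p,q} is {-20*p^2 + p*q^3 - 5*p*q^2 - 20*p*q - 5*q^3/2 - 5*q^2, 32*p^2 + 8*p*q^2 + 32*p*q + q^4 + 4*q^3 + 8*q^2, p^3 - 3*p^2/2 - 9*p*q^2/8 - 3*p*q/2 - 7*q^3/16 - 3*q^2/8, p^2*q + p^2 + 5*p*q^2/4 + p*q + 3*q^3/8 + q^2/4}; counting standard monomials gives mu = 8. Corank 2; j^3 = -(2*p + q)^3 is a perfect cube, so E-series; the 5-jet and mu = 8 give E_8. Both have type E_8, hence right-equivalent.

Yes.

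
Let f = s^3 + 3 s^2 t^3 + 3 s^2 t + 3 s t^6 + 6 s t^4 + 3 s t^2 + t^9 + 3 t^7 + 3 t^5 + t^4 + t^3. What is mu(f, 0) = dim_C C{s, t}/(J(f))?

6

The Hessian of f at 0 has rank 0. Corank 2; j^3 = (s + t)^3 is a perfect cube, so E-series; the 4-jet and mu = 6 give E_6.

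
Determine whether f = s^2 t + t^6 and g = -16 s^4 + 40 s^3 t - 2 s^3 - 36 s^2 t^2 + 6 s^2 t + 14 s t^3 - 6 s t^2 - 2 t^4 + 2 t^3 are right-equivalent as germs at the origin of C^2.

No.

The Hessian of f at 0 is [[0, 0], [0, 0]] with rank 0, so corank 2. A Groebner basis of the Jacobian ideal J(f) in C{s,t} is {s^2/6 + t^5, s^3, s*t}; counting standard monomials gives mu = 7. Corank 2; j^3 = s^2*t has shape L^2 M (L != M), so D-series; mu = 7 gives D_7. The Hessian of g at 0 is [[0, 0], [0, 0]] with rank 0, so corank 2. A Groebner basis of the Jacobian ideal J(g) in C{s,t} is {3*s^2/4 - 3*s*t/2 + t^4 + t^3/4 + 3*t^2/4, s^3 + 9*s^2/4 - 9*s*t/2 - t^3/4 + 9*t^2/4, s^2*t + 7*s^2/4 - 7*s*t/2 - 5*t^3/12 + 7*t^2/4, s^2 + s*t^2 - 2*s*t - 2*t^3/3 + t^2}; counting standard monomials gives mu = 7. Corank 2; j^3 = -2*(s - t)^3 is a perfect cube, so E-series; the 4-jet and mu = 7 give E_7. f is D_7 but g is E_7, hence not right-equivalent.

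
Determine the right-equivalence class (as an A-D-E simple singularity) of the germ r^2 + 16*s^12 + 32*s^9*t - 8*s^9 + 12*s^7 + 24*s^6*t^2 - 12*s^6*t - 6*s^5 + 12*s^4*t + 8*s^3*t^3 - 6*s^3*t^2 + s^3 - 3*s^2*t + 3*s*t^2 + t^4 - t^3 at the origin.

The Hessian of f at 0 is [[0, 0, 0], [0, 0, 0], [0, 0, 2]] with rank 1, so corank 2. A Groebner basis of the Jacobian ideal J(f) in C{s,t,r} is {t^3, s^2 - 2*s*t + t^2, r}; counting standard monomials gives mu = 6. Corank 2; j^3 = (s - t)^3 is a perfect cube, so E-series; the 4-jet and mu = 6 give E_6.

E_{6}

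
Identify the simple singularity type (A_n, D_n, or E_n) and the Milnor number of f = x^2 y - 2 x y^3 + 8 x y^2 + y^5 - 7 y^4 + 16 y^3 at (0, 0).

Type D5, Milnor number mu = 5.

The Hessian of f at 0 is [[0, 0], [0, 0]] with rank 0, so corank 2. A Groebner basis of the Jacobian ideal J(f) in C{x,y} is {x*y^2 + 4*x*y + 16*y^2, -x*y + y^3 - 4*y^2, x^2 + 12*x*y + 32*y^2}; counting standard monomials gives mu = 5. Corank 2; j^3 = y*(x + 4*y)^2 has shape L^2 M (L != M), so D-series; mu = 5 gives D_5.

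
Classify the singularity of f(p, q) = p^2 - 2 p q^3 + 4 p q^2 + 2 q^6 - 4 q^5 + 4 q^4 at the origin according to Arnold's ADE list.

A_{5}

The Hessian of f at 0 has rank 1. Corank 1: A-series; mu = 5 gives A_5.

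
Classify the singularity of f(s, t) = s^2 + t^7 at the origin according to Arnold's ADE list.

The Hessian of f at 0 is [[2, 0], [0, 0]] with rank 1, so corank 1. A Groebner basis of the Jacobian ideal J(f) in C{s,t} is {t^6, s}; counting standard monomials gives mu = 6. Corank 1: A-series; mu = 6 gives A_6.

A_{6}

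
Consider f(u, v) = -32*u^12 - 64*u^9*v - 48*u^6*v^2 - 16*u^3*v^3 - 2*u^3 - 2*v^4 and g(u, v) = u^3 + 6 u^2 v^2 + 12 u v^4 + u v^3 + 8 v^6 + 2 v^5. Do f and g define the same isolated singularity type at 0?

No.

The Hessian of f at 0 has rank 0. Corank 2; j^3 = -2*u^3 is a perfect cube, so E-series; the 4-jet and mu = 6 give E_6. The Hessian of g at 0 has rank 0. Corank 2; j^3 = u^3 is a perfect cube, so E-series; the 4-jet and mu = 7 give E_7. f is E_6 but g is E_7, hence not right-equivalent.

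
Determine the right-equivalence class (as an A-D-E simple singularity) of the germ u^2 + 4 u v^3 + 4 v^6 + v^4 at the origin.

A_{3}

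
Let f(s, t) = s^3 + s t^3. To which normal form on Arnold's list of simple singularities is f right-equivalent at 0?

E7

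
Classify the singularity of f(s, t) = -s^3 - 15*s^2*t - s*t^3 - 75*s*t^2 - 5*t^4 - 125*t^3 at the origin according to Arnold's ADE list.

The Hessian of f at 0 has rank 0. Corank 2; j^3 = -(s + 5*t)^3 is a perfect cube, so E-series; the 4-jet and mu = 7 give E_7.

E7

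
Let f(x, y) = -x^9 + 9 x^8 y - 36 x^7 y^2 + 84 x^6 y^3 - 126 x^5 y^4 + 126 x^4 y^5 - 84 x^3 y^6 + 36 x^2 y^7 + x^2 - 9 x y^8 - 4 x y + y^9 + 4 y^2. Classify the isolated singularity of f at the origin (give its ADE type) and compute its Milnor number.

Type A_{8}, Milnor number mu = 8.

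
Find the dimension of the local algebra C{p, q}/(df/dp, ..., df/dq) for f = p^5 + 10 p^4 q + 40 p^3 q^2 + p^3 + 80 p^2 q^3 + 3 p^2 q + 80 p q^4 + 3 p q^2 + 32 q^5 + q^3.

The Hessian of f at 0 has rank 0. Corank 2; j^3 = (p + q)^3 is a perfect cube, so E-series; the 5-jet and mu = 8 give E_8.

8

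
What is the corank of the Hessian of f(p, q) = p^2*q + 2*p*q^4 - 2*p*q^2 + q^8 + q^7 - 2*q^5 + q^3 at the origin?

2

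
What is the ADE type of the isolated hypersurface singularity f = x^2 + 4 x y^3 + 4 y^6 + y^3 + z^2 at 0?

The Hessian of f at 0 has rank 2. Corank 1: A-series; mu = 2 gives A_2.

A_2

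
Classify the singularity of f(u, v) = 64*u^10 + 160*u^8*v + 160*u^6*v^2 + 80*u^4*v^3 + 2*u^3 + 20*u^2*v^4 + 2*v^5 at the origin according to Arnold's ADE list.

E_{8}

The Hessian of f at 0 has rank 0. Corank 2; j^3 = 2*u^3 is a perfect cube, so E-series; the 5-jet and mu = 8 give E_8.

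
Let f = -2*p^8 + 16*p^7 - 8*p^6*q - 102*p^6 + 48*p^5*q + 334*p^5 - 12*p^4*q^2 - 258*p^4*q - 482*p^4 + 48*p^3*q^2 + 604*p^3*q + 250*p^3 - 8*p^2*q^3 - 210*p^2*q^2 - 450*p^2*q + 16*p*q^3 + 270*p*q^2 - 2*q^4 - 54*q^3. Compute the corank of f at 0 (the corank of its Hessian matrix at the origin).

The Hessian at 0 is [[0, 0], [0, 0]] of rank 0; hence corank 2.

2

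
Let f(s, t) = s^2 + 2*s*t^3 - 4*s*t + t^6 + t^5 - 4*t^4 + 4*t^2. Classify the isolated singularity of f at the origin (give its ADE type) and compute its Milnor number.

The Hessian of f at 0 has rank 1. Corank 1: A-series; mu = 4 gives A_4.

Type A_4, Milnor number mu = 4.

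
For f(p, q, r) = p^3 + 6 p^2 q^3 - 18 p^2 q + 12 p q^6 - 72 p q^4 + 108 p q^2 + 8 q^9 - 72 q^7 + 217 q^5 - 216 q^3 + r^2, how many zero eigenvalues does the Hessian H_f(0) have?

2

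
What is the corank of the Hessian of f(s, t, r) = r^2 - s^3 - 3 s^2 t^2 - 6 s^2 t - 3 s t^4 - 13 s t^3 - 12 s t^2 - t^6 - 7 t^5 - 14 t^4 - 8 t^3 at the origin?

2

The Hessian at 0 is [[0, 0, 0], [0, 0, 0], [0, 0, 2]] of rank 1; hence corank 2.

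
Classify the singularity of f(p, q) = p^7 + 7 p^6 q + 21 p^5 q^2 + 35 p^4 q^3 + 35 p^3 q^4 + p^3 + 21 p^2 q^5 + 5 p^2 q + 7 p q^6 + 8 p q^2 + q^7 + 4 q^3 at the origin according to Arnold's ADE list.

The Hessian of f at 0 has rank 0. Corank 2; j^3 = (p + q)*(p + 2*q)^2 has shape L^2 M (L != M), so D-series; mu = 8 gives D_8.

D8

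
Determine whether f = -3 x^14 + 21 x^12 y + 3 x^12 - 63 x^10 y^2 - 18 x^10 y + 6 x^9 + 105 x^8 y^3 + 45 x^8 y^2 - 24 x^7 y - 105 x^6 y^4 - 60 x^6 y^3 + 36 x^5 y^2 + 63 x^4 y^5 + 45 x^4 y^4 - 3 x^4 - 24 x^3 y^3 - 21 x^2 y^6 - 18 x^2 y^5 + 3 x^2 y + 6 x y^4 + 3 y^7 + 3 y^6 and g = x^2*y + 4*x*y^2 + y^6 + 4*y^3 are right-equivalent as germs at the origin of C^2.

Yes.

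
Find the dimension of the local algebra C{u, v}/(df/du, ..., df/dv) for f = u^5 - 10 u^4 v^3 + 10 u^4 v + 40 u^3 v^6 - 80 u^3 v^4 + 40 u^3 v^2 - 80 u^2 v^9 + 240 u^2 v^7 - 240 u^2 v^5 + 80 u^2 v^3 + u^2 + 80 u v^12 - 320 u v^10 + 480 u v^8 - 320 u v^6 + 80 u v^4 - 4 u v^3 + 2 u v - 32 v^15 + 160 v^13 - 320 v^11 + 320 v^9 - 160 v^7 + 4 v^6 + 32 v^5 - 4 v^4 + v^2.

4

The Hessian of f at 0 is [[2, 2], [2, 2]] with rank 1, so corank 1. A Groebner basis of the Jacobian ideal J(f) in C{u,v} is {-u/2 + v^3 - v/2, u^2 - v^2, u*v + v^2}; counting standard monomials gives mu = 4. Corank 1: A-series; mu = 4 gives A_4.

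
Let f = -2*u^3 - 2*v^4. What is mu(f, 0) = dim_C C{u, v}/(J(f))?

6

The Hessian of f at 0 has rank 0. Corank 2; j^3 = -2*u^3 is a perfect cube, so E-series; the 4-jet and mu = 6 give E_6.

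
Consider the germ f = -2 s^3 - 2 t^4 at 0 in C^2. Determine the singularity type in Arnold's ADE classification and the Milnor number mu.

Type E_{6}, Milnor number mu = 6.

The Hessian of f at 0 is [[0, 0], [0, 0]] with rank 0, so corank 2. A Groebner basis of the Jacobian ideal J(f) in C{s,t} is {t^3, s^2}; counting standard monomials gives mu = 6. Corank 2; j^3 = -2*s^3 is a perfect cube, so E-series; the 4-jet and mu = 6 give E_6.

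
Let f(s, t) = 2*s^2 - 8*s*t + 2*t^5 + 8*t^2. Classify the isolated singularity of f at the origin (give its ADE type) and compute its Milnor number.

The Hessian of f at 0 is [[4, -8], [-8, 16]] with rank 1, so corank 1. A Groebner basis of the Jacobian ideal J(f) in C{s,t} is {t^4, s - 2*t}; counting standard monomials gives mu = 4. Corank 1: A-series; mu = 4 gives A_4.

Type A_{4}, Milnor number mu = 4.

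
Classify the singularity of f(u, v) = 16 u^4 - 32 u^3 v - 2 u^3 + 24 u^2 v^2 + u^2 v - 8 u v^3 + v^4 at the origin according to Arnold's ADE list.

The Hessian of f at 0 has rank 0. Corank 2; j^3 = -u^2*(2*u - v) has shape L^2 M (L != M), so D-series; mu = 5 gives D_5.

D_5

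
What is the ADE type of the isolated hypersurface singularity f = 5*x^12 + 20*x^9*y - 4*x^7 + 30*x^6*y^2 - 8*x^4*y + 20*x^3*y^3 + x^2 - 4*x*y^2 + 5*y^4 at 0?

A3

The Hessian of f at 0 is [[2, 0], [0, 0]] with rank 1, so corank 1. A Groebner basis of the Jacobian ideal J(f) in C{x,y} is {x^2, x*y, -x/2 + y^2}; counting standard monomials gives mu = 3. Corank 1: A-series; mu = 3 gives A_3.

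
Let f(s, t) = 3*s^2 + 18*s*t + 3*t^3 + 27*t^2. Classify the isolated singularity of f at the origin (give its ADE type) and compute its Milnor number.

Type A_2, Milnor number mu = 2.

The Hessian of f at 0 has rank 1. Corank 1: A-series; mu = 2 gives A_2.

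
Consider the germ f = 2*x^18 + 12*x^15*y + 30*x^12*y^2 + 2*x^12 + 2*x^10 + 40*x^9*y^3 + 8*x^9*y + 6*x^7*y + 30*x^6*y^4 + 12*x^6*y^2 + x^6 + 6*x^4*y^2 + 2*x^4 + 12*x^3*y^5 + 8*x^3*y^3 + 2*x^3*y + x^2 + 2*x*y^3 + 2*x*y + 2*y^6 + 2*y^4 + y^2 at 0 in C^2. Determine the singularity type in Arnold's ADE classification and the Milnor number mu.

The Hessian of f at 0 has rank 1. Corank 1: A-series; mu = 5 gives A_5.

Type A_{5}, Milnor number mu = 5.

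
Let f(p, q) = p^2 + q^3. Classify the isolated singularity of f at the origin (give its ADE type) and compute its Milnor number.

The Hessian of f at 0 is [[2, 0], [0, 0]] with rank 1, so corank 1. A Groebner basis of the Jacobian ideal J(f) in C{p,q} is {q^2, p}; counting standard monomials gives mu = 2. Corank 1: A-series; mu = 2 gives A_2.

Type A_2, Milnor number mu = 2.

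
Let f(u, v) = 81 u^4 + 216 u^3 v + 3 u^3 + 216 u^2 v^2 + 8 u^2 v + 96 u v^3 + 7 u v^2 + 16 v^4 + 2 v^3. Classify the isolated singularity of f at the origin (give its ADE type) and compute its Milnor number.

Type D_5, Milnor number mu = 5.

The Hessian of f at 0 is [[0, 0], [0, 0]] with rank 0, so corank 2. A Groebner basis of the Jacobian ideal J(f) in C{u,v} is {u*v^2 + u*v/12 + v^2/12, -u*v/12 + v^3 - v^2/12, u^2 + 5*u*v/3 + 2*v^2/3}; counting standard monomials gives mu = 5. Corank 2; j^3 = (u + v)^2*(3*u + 2*v) has shape L^2 M (L != M), so D-series; mu = 5 gives D_5.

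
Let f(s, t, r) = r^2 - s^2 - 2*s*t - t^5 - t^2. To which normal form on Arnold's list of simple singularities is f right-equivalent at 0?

A_{4}

The Hessian of f at 0 has rank 2. Corank 1: A-series; mu = 4 gives A_4.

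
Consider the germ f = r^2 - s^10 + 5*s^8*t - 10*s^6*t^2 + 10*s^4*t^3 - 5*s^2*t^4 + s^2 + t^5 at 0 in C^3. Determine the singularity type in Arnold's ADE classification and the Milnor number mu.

Type A_{4}, Milnor number mu = 4.

The Hessian of f at 0 is [[2, 0, 0], [0, 0, 0], [0, 0, 2]] with rank 2, so corank 1. A Groebner basis of the Jacobian ideal J(f) in C{s,t,r} is {t^4, s, r}; counting standard monomials gives mu = 4. Corank 1: A-series; mu = 4 gives A_4.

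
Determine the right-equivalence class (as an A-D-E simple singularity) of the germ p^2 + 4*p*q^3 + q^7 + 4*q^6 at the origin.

A_{6}

The Hessian of f at 0 has rank 1. Corank 1: A-series; mu = 6 gives A_6.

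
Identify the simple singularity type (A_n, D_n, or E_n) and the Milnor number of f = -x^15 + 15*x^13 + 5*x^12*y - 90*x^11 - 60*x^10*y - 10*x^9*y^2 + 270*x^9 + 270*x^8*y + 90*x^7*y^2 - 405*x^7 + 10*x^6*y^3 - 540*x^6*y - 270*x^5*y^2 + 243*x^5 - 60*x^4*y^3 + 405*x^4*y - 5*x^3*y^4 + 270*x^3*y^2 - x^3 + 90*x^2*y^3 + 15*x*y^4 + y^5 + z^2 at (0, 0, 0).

The Hessian of f at 0 has rank 1. Corank 2; j^3 = -x^3 is a perfect cube, so E-series; the 5-jet and mu = 8 give E_8.

Type E_8, Milnor number mu = 8.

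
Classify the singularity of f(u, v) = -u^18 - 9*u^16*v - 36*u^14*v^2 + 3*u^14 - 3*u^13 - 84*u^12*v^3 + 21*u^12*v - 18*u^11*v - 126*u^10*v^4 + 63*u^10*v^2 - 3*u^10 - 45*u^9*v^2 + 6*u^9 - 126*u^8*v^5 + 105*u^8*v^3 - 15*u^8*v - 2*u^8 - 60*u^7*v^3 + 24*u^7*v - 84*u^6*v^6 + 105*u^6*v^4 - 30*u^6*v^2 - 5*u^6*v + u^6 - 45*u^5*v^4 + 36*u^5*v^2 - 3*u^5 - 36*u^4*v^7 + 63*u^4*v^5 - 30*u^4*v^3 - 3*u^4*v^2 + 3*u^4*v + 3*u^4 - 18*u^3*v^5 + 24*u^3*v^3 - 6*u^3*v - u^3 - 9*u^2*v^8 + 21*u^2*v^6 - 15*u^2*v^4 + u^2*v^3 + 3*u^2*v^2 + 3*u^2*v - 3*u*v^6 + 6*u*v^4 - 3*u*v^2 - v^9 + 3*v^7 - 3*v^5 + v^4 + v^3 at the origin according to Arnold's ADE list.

E_6

The Hessian of f at 0 has rank 0. Corank 2; j^3 = -(u - v)^3 is a perfect cube, so E-series; the 4-jet and mu = 6 give E_6.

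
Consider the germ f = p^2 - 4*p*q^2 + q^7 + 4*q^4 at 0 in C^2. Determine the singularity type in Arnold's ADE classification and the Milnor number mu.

The Hessian of f at 0 has rank 1. Corank 1: A-series; mu = 6 gives A_6.

Type A_{6}, Milnor number mu = 6.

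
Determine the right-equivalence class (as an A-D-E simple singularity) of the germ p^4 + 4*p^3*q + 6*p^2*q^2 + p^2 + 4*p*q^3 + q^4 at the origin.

A3

The Hessian of f at 0 has rank 1. Corank 1: A-series; mu = 3 gives A_3.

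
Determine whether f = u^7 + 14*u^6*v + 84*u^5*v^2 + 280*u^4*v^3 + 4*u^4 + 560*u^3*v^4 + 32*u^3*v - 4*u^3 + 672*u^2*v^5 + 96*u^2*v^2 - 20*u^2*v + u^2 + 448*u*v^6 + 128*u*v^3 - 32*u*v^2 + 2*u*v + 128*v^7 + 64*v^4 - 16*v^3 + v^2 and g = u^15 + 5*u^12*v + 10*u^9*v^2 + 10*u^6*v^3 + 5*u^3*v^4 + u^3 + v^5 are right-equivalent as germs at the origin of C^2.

No.

The Hessian of f at 0 has rank 1. Corank 1: A-series; mu = 6 gives A_6. The Hessian of g at 0 has rank 0. Corank 2; j^3 = u^3 is a perfect cube, so E-series; the 5-jet and mu = 8 give E_8. f is A_6 but g is E_8, hence not right-equivalent.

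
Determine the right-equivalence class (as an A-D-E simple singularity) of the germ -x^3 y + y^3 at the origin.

E7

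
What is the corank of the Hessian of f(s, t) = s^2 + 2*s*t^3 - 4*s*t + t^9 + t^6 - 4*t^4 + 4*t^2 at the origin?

The Hessian at 0 is [[2, -4], [-4, 8]] of rank 1; hence corank 1.

1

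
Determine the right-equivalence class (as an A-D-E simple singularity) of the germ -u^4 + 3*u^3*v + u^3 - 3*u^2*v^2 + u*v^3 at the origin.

E7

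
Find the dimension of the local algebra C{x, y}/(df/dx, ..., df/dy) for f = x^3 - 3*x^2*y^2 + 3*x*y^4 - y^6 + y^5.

The Hessian of f at 0 is [[0, 0], [0, 0]] with rank 0, so corank 2. A Groebner basis of the Jacobian ideal J(f) in C{x,y} is {y^4, x^3, -x^2/2 + x*y^2}; counting standard monomials gives mu = 8. Corank 2; j^3 = x^3 is a perfect cube, so E-series; the 5-jet and mu = 8 give E_8.

8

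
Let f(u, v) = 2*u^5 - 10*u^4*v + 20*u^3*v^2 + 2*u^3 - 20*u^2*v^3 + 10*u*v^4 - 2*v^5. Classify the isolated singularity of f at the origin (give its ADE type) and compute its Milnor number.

The Hessian of f at 0 has rank 0. Corank 2; j^3 = 2*u^3 is a perfect cube, so E-series; the 5-jet and mu = 8 give E_8.

Type E_8, Milnor number mu = 8.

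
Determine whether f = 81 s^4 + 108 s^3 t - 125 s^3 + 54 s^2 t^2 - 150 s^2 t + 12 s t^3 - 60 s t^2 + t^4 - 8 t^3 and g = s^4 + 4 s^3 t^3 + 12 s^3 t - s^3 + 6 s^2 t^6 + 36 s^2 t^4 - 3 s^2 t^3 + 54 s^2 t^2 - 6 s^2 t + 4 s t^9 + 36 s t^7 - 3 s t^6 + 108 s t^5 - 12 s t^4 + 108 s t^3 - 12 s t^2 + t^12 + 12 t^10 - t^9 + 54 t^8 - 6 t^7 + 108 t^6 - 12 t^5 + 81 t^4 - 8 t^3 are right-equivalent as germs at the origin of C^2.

The Hessian of f at 0 is [[0, 0], [0, 0]] with rank 0, so corank 2. A Groebner basis of the Jacobian ideal J(f) in C{s,t} is {t^4, s*t^2 + 17*t^3/45, s^2 + 4*s*t/5 + 4*t^2/25}; counting standard monomials gives mu = 6. Corank 2; j^3 = -(5*s + 2*t)^3 is a perfect cube, so E-series; the 4-jet and mu = 6 give E_6. The Hessian of g at 0 is [[0, 0], [0, 0]] with rank 0, so corank 2. A Groebner basis of the Jacobian ideal J(g) in C{s,t} is {t^4, s*t^2 + 7*t^3/3, s^2 + 4*s*t + 4*t^2}; counting standard monomials gives mu = 6. Corank 2; j^3 = -(s + 2*t)^3 is a perfect cube, so E-series; the 4-jet and mu = 6 give E_6. Both have type E_6, hence right-equivalent.

Yes.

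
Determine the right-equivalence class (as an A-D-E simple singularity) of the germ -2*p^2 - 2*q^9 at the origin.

A8

The Hessian of f at 0 is [[-4, 0], [0, 0]] with rank 1, so corank 1. A Groebner basis of the Jacobian ideal J(f) in C{p,q} is {q^8, p}; counting standard monomials gives mu = 8. Corank 1: A-series; mu = 8 gives A_8.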